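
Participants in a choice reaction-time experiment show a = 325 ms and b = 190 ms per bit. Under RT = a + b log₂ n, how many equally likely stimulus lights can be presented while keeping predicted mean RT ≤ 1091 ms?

16

Information budget: (1091 − 325)/190 = 4.0316 bits, so n ≤ 2^4.0316 = 16.354 → at most 16.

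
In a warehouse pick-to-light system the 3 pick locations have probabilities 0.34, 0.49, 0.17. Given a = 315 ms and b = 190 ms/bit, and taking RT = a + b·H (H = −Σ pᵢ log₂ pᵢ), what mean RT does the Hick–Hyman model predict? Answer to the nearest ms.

594 ms

H = 0.34·log₂(1/0.34) + 0.49·log₂(1/0.49) + 0.17·log₂(1/0.17) = 1.4680 bits.
RT = 315 + 190 × 1.4680 = 593.93 ms.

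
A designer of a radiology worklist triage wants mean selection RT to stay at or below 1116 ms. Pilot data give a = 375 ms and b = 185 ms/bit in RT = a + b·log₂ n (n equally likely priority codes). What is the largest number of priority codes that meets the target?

185·log₂ n ≤ 1116 − 375 = 741, giving log₂ n ≤ 4.0054 and n ≤ 16.060. The largest whole number is 16.

16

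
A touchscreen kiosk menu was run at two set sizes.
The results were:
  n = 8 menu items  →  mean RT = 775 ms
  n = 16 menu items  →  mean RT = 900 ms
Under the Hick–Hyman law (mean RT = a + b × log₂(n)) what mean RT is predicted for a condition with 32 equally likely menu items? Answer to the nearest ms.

1025 ms

Fit slope and intercept:
  b = (900 − 775) / (log₂ 16 − log₂ 8) = 125 / (4 − 3) = 125 ms/bit
  a = 775 − 125 × 3 = 400 ms
Then RT(32) = 400 + 125 × log₂ 32 = 400 + 125 × 5 ≈ 1025.000 ms.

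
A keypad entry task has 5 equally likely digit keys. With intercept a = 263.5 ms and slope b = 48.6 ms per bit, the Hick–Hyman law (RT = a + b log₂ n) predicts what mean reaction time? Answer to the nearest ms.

376 ms

log₂(5) = 2.3219 bits, so RT = 263.5 + 48.6 × 2.3219 ≈ 376.346 ms.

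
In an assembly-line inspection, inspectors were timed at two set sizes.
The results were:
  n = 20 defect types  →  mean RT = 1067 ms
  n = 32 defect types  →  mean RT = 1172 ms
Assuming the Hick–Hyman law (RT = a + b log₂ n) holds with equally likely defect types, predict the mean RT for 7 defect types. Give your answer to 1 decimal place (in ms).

RT is linear in log₂ n, so two points fix the line:
  b = (1172 − 1067) / (log₂ 32 − log₂ 20) = 105 / (5 − 4.3219) = 154.851 ms/bit
  a = 1067 − 154.851 × 4.3219 = 397.746 ms
Then RT(7) = 397.746 + 154.851 × log₂ 7 = 397.746 + 154.851 × 2.8074 ≈ 832.467 ms.

832.5 ms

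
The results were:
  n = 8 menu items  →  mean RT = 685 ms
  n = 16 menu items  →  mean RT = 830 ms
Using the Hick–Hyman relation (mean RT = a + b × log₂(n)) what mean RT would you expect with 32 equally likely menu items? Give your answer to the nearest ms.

Fit slope and intercept:
  b = (830 − 685) / (log₂ 16 − log₂ 8) = 145 / (4 − 3) = 145 ms/bit
  a = 685 − 145 × 3 = 250 ms
Then RT(32) = 250 + 145 × log₂ 32 = 250 + 145 × 5 ≈ 975.000 ms.

975 ms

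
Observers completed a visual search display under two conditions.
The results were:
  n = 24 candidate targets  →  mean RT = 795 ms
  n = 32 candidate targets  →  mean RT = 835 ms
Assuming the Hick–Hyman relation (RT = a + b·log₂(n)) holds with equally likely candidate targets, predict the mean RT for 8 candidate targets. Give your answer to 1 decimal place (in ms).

642.2 ms

RT is linear in log₂ n, so two points fix the line:
  b = (835 − 795) / (log₂ 32 − log₂ 24) = 40 / (5 − 4.5850) = 96.377 ms/bit
  a = 795 − 96.377 × 4.5850 = 353.116 ms
Then RT(8) = 353.116 + 96.377 × log₂ 8 = 353.116 + 96.377 × 3 ≈ 642.246 ms.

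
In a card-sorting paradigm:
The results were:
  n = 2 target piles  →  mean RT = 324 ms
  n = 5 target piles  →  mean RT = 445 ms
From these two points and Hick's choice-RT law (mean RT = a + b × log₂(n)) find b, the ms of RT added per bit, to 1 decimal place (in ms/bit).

91.5 ms/bit

The slope on a log₂ axis is (445 − 324) / (2.3219 − 1) = 91.533 ms/bit.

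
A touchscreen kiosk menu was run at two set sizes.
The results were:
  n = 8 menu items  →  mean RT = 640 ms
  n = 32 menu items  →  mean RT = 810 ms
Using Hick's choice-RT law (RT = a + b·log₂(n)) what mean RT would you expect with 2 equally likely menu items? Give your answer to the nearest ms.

470 ms

RT is linear in log₂ n, so two points fix the line:
  b = (810 − 640) / (log₂ 32 − log₂ 8) = 170 / (5 − 3) = 85 ms/bit
  a = 640 − 85 × 3 = 385 ms
Then RT(2) = 385 + 85 × log₂ 2 = 385 + 85 × 1 ≈ 470.000 ms.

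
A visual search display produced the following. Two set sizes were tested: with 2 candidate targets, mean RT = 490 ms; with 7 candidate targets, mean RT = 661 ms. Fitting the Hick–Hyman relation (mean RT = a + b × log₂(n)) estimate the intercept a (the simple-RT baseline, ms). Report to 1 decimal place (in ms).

395.4 ms

The slope on a log₂ axis is (661 − 490) / (2.8074 − 1) = 94.613 ms/bit.
Intercept: a = 490 − 94.613·log₂(2) = 395.387 ms.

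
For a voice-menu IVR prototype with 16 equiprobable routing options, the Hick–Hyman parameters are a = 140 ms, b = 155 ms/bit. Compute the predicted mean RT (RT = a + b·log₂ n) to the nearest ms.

760 ms

log₂(16) = 4 bits, so RT = 140 + 155 × 4 ≈ 760.000 ms.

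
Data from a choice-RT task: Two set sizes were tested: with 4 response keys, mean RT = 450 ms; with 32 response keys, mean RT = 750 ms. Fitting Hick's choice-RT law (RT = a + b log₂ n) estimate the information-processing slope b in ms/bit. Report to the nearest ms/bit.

100 ms/bit

The slope on a log₂ axis is (750 − 450) / (5 − 2) = 100 ms/bit.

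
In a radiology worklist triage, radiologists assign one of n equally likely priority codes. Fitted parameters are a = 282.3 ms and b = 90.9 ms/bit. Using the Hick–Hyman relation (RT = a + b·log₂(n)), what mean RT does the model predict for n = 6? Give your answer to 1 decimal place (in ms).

log₂(6) = 2.5850 bits, so RT = 282.3 + 90.9 × 2.5850 ≈ 517.273 ms.

517.3 ms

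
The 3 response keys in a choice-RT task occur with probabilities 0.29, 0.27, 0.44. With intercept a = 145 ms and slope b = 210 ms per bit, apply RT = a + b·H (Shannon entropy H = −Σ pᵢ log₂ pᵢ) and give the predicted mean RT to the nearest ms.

470 ms

H = 0.29·log₂(1/0.29) + 0.27·log₂(1/0.27) + 0.44·log₂(1/0.44) = 1.5491 bits.
RT = 145 + 210 × 1.5491 = 470.31 ms.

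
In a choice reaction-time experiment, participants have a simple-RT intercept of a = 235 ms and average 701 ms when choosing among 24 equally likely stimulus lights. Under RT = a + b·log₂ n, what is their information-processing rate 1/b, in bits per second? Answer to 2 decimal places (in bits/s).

Choice component = 701 − 235 = 466 ms over log₂(24) = 4.5850 bits.
b = 466 / 4.5850 = 101.637 ms/bit, so 1/b = 9.839 bits/s.

9.84 bits/s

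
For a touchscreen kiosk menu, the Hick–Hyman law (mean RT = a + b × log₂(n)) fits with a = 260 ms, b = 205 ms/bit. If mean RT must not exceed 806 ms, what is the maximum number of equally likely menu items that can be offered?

6

205·log₂ n ≤ 806 − 260 = 546, giving log₂ n ≤ 2.6634 and n ≤ 6.335. The largest whole number is 6.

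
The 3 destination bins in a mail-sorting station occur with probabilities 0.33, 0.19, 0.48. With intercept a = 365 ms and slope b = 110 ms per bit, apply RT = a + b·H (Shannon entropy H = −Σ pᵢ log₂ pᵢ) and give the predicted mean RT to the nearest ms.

Entropy contributions −pᵢ log₂ pᵢ: 0.5278, 0.4552, 0.5083; sum H = 1.4913 bits.
RT = a + bH = 365 + 110·1.4913 = 529.04 ms.

529 ms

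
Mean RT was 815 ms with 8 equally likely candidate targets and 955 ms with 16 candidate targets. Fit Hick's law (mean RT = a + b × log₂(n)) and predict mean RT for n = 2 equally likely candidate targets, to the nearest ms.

535 ms

Fit slope and intercept:
  b = (955 − 815) / (log₂ 16 − log₂ 8) = 140 / (4 − 3) = 140 ms/bit
  a = 815 − 140 × 3 = 395 ms
Then RT(2) = 395 + 140 × log₂ 2 = 395 + 140 × 1 ≈ 535.000 ms.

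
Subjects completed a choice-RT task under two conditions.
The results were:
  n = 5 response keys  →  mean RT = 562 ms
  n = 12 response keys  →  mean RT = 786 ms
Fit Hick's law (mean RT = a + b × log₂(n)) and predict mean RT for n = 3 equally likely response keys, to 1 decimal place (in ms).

431.3 ms

RT is linear in log₂ n, so two points fix the line:
  b = (786 − 562) / (log₂ 12 − log₂ 5) = 224 / (3.5850 − 2.3219) = 177.351 ms/bit
  a = 562 − 177.351 × 2.3219 = 150.204 ms
Then RT(3) = 150.204 + 177.351 × log₂ 3 = 150.204 + 177.351 × 1.5850 ≈ 431.299 ms.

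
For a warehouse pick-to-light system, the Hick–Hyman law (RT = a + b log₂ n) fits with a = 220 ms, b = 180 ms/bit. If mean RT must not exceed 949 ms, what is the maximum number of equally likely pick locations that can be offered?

180·log₂ n ≤ 949 − 220 = 729, giving log₂ n ≤ 4.0500 and n ≤ 16.564. The largest whole number is 16.

16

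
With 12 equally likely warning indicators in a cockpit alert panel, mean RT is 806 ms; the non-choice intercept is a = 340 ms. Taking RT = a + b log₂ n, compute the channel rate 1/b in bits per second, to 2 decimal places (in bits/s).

7.69 bits/s

b = (806 − 340)/log₂ 12 = 466/3.5850 = 129.987 ms per bit = 0.12999 s/bit; the reciprocal is 7.693 bits/s.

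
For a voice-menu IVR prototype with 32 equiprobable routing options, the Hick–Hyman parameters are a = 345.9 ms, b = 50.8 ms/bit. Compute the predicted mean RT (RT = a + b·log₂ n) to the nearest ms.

600 ms

log₂(32) = 5 bits, so RT = 345.9 + 50.8 × 5 ≈ 599.900 ms.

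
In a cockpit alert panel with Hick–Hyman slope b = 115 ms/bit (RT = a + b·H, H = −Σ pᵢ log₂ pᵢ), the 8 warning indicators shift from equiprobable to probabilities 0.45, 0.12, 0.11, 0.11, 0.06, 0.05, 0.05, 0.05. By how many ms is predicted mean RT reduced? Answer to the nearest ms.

The RT saving is b·ΔH. Equiprobable H₀ = log₂(8) = 3.0000 bits; with the given probabilities H = 2.4779 bits.
b·(H₀ − H) = 115 × (3.0000 − 2.4779) = 60.05 ms.

60 ms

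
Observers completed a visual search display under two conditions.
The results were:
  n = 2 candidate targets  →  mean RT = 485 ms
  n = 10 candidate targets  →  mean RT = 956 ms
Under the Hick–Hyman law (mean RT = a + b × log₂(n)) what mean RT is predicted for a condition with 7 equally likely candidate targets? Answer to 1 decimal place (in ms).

Solve the two-equation system in a and b:
  b = (956 − 485) / (log₂ 10 − log₂ 2) = 471 / (3.3219 − 1) = 202.849 ms/bit
  a = 485 − 202.849 × 1 = 282.151 ms
Then RT(7) = 282.151 + 202.849 × log₂ 7 = 282.151 + 202.849 × 2.8074 ≈ 851.620 ms.

851.6 ms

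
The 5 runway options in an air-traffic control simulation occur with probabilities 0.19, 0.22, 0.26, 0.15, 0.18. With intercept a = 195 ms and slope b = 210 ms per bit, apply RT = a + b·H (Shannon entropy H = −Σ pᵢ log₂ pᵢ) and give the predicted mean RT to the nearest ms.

H = 0.19·log₂(1/0.19) + 0.22·log₂(1/0.22) + 0.26·log₂(1/0.26) + 0.15·log₂(1/0.15) + 0.18·log₂(1/0.18) = 2.2969 bits.
RT = 195 + 210 × 2.2969 = 677.36 ms.

677 ms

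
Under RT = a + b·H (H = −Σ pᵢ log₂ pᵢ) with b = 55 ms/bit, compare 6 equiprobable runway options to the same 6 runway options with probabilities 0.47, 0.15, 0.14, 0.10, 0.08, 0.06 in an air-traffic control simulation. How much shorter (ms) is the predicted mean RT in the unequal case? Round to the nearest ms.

Equiprobable entropy H₀ = log₂ 6 = 2.5850 bits.
Skewed entropy H = −Σ pᵢ log₂ pᵢ = 2.1868 bits.
ΔRT = b·(H₀ − H) = 55 × 0.3981 = 21.90 ms.

22 ms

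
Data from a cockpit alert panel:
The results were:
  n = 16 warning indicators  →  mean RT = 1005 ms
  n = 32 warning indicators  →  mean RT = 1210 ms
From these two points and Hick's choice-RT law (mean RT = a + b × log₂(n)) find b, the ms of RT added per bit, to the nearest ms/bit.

205 ms/bit

b = (RT₂ − RT₁)/(log₂ n₂ − log₂ n₁) = (1210 − 1005)/(5 − 4) = 205 ms/bit.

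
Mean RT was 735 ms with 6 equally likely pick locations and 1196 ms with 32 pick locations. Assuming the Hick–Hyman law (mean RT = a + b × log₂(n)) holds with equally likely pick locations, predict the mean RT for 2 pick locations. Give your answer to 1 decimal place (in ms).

432.5 ms

Fit slope and intercept:
  b = (1196 − 735) / (log₂ 32 − log₂ 6) = 461 / (5 − 2.5850) = 190.887 ms/bit
  a = 735 − 190.887 × 2.5850 = 241.563 ms
Then RT(2) = 241.563 + 190.887 × log₂ 2 = 241.563 + 190.887 × 1 ≈ 432.451 ms.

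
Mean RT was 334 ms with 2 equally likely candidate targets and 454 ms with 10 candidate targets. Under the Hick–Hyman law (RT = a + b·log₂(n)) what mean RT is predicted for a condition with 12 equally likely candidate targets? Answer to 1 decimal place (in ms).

With log₂ n on the abscissa the relation is linear; from the two conditions:
  b = (454 − 334) / (log₂ 10 − log₂ 2) = 120 / (3.3219 − 1) = 51.681 ms/bit
  a = 334 − 51.681 × 1 = 282.319 ms
Then RT(12) = 282.319 + 51.681 × log₂ 12 = 282.319 + 51.681 × 3.5850 ≈ 467.594 ms.

467.6 ms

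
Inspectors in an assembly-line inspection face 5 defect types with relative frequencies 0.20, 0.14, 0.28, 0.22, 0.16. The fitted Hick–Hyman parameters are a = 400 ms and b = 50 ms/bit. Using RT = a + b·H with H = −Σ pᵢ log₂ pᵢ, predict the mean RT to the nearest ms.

514 ms

H = 0.20·log₂(1/0.20) + 0.14·log₂(1/0.14) + 0.28·log₂(1/0.28) + 0.22·log₂(1/0.22) + 0.16·log₂(1/0.16) = 2.2793 bits.
RT = 400 + 50 × 2.2793 = 513.97 ms.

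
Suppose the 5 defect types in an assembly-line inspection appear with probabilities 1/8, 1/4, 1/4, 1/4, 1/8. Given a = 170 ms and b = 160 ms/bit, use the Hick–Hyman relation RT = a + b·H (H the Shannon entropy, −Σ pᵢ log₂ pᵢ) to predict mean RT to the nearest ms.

530 ms

Each term −pᵢ log₂ pᵢ: 0.125·3 + 0.25·2 + 0.25·2 + 0.25·2 + 0.125·3; summed, H = 2.250 bits.
Mean RT = a + bH = 170 + 160·2.250 = 530.00 ms.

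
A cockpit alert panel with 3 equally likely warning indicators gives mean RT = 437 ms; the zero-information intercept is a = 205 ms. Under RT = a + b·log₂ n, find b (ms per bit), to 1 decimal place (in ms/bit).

146.4 ms/bit

log₂(3) = 1.5850 bits.
b = (RT − a)/log₂ n = (437 − 205) / 1.5850 = 146.376 ms/bit.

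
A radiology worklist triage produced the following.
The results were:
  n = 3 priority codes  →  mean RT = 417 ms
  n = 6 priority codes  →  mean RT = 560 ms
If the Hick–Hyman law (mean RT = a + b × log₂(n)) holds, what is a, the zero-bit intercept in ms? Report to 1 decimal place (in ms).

The slope on a log₂ axis is (560 − 417) / (2.5850 − 1.5850) = 143.000 ms/bit.
a = RT₁ − b·log₂ n₁ = 417 − 143.000 × 1.5850 = 190.350 ms.

190.4 ms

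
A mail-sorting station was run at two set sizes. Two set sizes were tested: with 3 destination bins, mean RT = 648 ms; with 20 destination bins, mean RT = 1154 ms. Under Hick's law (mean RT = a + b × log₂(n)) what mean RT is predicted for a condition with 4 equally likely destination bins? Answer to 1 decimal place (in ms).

Fit slope and intercept:
  b = (1154 − 648) / (log₂ 20 − log₂ 3) = 506 / (4.3219 − 1.5850) = 184.876 ms/bit
  a = 648 − 184.876 × 1.5850 = 354.978 ms
Then RT(4) = 354.978 + 184.876 × log₂ 4 = 354.978 + 184.876 × 2 ≈ 724.731 ms.

724.7 ms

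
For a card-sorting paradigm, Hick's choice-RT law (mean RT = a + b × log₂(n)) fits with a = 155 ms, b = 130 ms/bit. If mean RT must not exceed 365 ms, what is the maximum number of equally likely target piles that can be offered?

130·log₂ n ≤ 365 − 155 = 210, giving log₂ n ≤ 1.6154 and n ≤ 3.064. The largest whole number is 3.

3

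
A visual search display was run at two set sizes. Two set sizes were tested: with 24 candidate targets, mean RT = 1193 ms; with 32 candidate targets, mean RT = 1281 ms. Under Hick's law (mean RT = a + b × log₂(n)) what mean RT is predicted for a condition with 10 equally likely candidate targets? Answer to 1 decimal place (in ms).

925.2 ms

Solve the two-equation system in a and b:
  b = (1281 − 1193) / (log₂ 32 − log₂ 24) = 88 / (5 − 4.5850) = 212.029 ms/bit
  a = 1193 − 212.029 × 4.5850 = 220.855 ms
Then RT(10) = 220.855 + 212.029 × log₂ 10 = 220.855 + 212.029 × 3.3219 ≈ 925.200 ms.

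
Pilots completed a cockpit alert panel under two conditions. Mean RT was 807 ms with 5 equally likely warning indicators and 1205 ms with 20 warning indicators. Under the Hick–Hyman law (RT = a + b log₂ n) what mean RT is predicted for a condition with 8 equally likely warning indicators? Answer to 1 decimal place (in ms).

941.9 ms

Solve the two-equation system in a and b:
  b = (1205 − 807) / (log₂ 20 − log₂ 5) = 398 / (4.3219 − 2.3219) = 199.000 ms/bit
  a = 807 − 199.000 × 2.3219 = 344.936 ms
Then RT(8) = 344.936 + 199.000 × log₂ 8 = 344.936 + 199.000 × 3 ≈ 941.936 ms.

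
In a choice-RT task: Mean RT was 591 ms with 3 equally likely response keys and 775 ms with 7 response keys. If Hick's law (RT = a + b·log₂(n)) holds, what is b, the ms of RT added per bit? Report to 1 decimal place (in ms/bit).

The slope on a log₂ axis is (775 − 591) / (2.8074 − 1.5850) = 150.524 ms/bit.

150.5 ms/bit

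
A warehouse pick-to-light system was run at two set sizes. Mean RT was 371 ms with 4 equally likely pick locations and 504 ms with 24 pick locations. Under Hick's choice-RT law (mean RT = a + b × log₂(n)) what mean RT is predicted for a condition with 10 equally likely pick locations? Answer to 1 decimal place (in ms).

439.0 ms

Solve the two-equation system in a and b:
  b = (504 − 371) / (log₂ 24 − log₂ 4) = 133 / (4.5850 − 2) = 51.451 ms/bit
  a = 371 − 51.451 × 2 = 268.097 ms
Then RT(10) = 268.097 + 51.451 × log₂ 10 = 268.097 + 51.451 × 3.3219 ≈ 439.015 ms.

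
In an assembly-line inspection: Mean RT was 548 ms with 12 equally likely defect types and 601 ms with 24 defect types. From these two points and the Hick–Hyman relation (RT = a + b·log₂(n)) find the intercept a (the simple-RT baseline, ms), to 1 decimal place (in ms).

358.0 ms

b = (RT₂ − RT₁)/(log₂ n₂ − log₂ n₁) = (601 − 548)/(4.5850 − 3.5850) = 53.000 ms/bit.
Intercept: a = 548 − 53.000·log₂(12) = 357.997 ms.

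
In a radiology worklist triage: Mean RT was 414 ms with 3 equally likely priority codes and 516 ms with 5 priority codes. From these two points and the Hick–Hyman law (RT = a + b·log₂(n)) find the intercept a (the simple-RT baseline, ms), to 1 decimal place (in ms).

The slope on a log₂ axis is (516 − 414) / (2.3219 − 1.5850) = 138.405 ms/bit.
a = RT₁ − b·log₂ n₁ = 414 − 138.405 × 1.5850 = 194.633 ms.

194.6 ms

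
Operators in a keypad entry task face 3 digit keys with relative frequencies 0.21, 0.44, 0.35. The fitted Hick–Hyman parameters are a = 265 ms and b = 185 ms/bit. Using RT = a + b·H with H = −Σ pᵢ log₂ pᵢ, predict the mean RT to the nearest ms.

547 ms

Entropy contributions −pᵢ log₂ pᵢ: 0.4728, 0.5211, 0.5301; sum H = 1.5241 bits.
RT = a + bH = 265 + 185·1.5241 = 546.95 ms.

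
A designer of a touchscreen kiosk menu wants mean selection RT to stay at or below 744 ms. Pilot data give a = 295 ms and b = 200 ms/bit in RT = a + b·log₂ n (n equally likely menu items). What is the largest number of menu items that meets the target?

200·log₂ n ≤ 744 − 295 = 449, giving log₂ n ≤ 2.2450 and n ≤ 4.740. The largest whole number is 4.

4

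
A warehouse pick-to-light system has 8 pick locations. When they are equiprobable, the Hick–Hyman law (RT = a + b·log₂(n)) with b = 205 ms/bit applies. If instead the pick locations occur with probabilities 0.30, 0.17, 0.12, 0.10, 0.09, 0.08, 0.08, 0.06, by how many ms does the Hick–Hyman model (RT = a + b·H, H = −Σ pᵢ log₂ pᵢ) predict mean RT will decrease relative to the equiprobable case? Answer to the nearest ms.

The RT saving is b·ΔH. Equiprobable H₀ = log₂(8) = 3.0000 bits; with the given probabilities H = 2.7941 bits.
b·(H₀ − H) = 205 × (3.0000 − 2.7941) = 42.20 ms.

42 ms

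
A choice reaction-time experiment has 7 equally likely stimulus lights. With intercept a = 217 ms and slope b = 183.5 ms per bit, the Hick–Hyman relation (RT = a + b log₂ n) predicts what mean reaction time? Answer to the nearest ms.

732 ms

log₂(7) = 2.8074 bits, so RT = 217 + 183.5 × 2.8074 ≈ 732.150 ms.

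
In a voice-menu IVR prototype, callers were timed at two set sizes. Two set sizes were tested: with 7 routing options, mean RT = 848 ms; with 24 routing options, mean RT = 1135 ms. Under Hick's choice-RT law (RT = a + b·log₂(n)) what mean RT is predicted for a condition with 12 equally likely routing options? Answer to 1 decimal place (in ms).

Fit slope and intercept:
  b = (1135 − 848) / (log₂ 24 − log₂ 7) = 287 / (4.5850 − 2.8074) = 161.453 ms/bit
  a = 848 − 161.453 × 2.8074 = 394.744 ms
Then RT(12) = 394.744 + 161.453 × log₂ 12 = 394.744 + 161.453 × 3.5850 ≈ 973.547 ms.

973.5 ms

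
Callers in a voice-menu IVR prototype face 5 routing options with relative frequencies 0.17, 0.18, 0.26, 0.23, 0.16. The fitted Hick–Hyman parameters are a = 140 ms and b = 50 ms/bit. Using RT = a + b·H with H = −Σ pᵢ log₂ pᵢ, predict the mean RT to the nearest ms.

Entropy contributions −pᵢ log₂ pᵢ: 0.4346, 0.4453, 0.5053, 0.4877, 0.4230; sum H = 2.2959 bits.
RT = a + bH = 140 + 50·2.2959 = 254.79 ms.

255 ms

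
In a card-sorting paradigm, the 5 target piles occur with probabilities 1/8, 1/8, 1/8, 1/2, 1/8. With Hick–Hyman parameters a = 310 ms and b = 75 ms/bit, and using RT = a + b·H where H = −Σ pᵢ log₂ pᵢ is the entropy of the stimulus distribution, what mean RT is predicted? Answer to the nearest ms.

460 ms

H = −Σ pᵢ log₂ pᵢ = 0.125·3 + 0.125·3 + 0.125·3 + 0.5·1 + 0.125·3 = 2.000 bits.
RT = 310 + 75 × 2.000 = 460.00 ms.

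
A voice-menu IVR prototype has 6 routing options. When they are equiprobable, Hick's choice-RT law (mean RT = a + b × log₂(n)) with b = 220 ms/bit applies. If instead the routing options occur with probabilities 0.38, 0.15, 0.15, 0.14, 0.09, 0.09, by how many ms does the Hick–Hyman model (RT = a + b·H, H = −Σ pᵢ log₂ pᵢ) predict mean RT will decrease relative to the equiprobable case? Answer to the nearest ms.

Equiprobable entropy H₀ = log₂ 6 = 2.5850 bits.
Skewed entropy H = −Σ pᵢ log₂ pᵢ = 2.3740 bits.
ΔRT = b·(H₀ − H) = 220 × 0.2110 = 46.42 ms.

46 ms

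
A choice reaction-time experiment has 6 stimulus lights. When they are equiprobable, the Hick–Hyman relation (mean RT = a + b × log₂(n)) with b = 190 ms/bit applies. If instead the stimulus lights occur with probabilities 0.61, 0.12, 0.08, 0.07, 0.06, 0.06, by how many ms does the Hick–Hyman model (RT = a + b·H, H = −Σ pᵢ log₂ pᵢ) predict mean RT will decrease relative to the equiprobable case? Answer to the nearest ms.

140 ms

Equiprobable entropy H₀ = log₂ 6 = 2.5850 bits.
Skewed entropy H = −Σ pᵢ log₂ pᵢ = 1.8492 bits.
ΔRT = b·(H₀ − H) = 190 × 0.7358 = 139.79 ms.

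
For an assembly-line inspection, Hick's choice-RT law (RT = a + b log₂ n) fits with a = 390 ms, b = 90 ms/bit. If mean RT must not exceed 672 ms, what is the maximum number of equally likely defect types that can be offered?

Information budget: (672 − 390)/90 = 3.1333 bits, so n ≤ 2^3.1333 = 8.775 → at most 8.

8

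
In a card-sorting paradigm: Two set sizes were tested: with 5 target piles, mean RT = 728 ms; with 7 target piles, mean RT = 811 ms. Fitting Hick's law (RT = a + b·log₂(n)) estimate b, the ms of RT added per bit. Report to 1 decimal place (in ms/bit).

The slope on a log₂ axis is (811 − 728) / (2.8074 − 2.3219) = 170.984 ms/bit.

171.0 ms/bit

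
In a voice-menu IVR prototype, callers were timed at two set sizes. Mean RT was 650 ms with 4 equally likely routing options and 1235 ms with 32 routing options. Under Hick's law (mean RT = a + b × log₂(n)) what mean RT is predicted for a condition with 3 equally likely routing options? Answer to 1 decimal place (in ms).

Solve the two-equation system in a and b:
  b = (1235 − 650) / (log₂ 32 − log₂ 4) = 585 / (5 − 2) = 195.000 ms/bit
  a = 650 − 195.000 × 2 = 260.000 ms
Then RT(3) = 260.000 + 195.000 × log₂ 3 = 260.000 + 195.000 × 1.5850 ≈ 569.068 ms.

569.1 ms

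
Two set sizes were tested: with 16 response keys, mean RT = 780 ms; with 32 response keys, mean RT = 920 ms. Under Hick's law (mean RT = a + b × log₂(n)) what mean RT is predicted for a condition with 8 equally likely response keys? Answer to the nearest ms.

RT is linear in log₂ n, so two points fix the line:
  b = (920 − 780) / (log₂ 32 − log₂ 16) = 140 / (5 − 4) = 140 ms/bit
  a = 780 − 140 × 4 = 220 ms
Then RT(8) = 220 + 140 × log₂ 8 = 220 + 140 × 3 ≈ 640.000 ms.

640 ms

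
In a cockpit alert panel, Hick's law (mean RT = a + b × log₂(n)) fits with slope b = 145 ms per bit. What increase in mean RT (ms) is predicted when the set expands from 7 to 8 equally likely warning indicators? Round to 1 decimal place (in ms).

27.9 ms

ΔRT = (a + b log₂ n₂) − (a + b log₂ n₁) = b·(log₂ n₂ − log₂ n₁).
log₂(8) − log₂(7) = 3 − 2.8074 = 0.1926.
ΔRT = 145 × 0.1926 = 27.934 ms.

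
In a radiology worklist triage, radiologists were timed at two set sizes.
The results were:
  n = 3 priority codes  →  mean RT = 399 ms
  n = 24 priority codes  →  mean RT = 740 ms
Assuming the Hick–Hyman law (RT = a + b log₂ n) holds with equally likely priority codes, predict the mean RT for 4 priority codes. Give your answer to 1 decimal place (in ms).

Fit slope and intercept:
  b = (740 − 399) / (log₂ 24 − log₂ 3) = 341 / (4.5850 − 1.5850) = 113.667 ms/bit
  a = 399 − 113.667 × 1.5850 = 218.843 ms
Then RT(4) = 218.843 + 113.667 × log₂ 4 = 218.843 + 113.667 × 2 ≈ 446.176 ms.

446.2 ms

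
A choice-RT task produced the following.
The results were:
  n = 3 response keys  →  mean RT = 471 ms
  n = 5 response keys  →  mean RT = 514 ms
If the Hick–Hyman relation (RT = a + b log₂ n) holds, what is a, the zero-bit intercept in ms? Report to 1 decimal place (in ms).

378.5 ms

The slope on a log₂ axis is (514 − 471) / (2.3219 − 1.5850) = 58.347 ms/bit.
Intercept: a = 471 − 58.347·log₂(3) = 378.522 ms.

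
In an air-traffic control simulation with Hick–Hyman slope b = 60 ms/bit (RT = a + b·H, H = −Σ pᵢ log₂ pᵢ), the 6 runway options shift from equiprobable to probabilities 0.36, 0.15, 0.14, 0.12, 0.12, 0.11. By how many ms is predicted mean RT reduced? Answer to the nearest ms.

The RT saving is b·ΔH. Equiprobable H₀ = log₂(6) = 2.5850 bits; with the given probabilities H = 2.4227 bits.
b·(H₀ − H) = 60 × (2.5850 − 2.4227) = 9.74 ms.

10 ms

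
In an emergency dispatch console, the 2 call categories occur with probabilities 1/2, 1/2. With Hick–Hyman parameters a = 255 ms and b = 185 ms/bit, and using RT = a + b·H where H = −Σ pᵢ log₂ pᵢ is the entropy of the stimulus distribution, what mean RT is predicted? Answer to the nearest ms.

Each term −pᵢ log₂ pᵢ: 0.5·1 + 0.5·1; summed, H = 1.000 bits.
Mean RT = a + bH = 255 + 185·1.000 = 440.00 ms.

440 ms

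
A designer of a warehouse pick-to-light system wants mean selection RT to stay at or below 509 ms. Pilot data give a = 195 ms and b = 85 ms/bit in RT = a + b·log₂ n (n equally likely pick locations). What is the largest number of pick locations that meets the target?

Information budget: (509 − 195)/85 = 3.6941 bits, so n ≤ 2^3.6941 = 12.943 → at most 12.

12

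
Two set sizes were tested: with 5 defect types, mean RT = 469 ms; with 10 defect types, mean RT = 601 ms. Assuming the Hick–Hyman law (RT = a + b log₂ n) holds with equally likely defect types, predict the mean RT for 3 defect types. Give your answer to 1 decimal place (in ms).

Fit slope and intercept:
  b = (601 − 469) / (log₂ 10 − log₂ 5) = 132 / (3.3219 − 2.3219) = 132.000 ms/bit
  a = 469 − 132.000 × 2.3219 = 162.505 ms
Then RT(3) = 162.505 + 132.000 × log₂ 3 = 162.505 + 132.000 × 1.5850 ≈ 371.721 ms.

371.7 ms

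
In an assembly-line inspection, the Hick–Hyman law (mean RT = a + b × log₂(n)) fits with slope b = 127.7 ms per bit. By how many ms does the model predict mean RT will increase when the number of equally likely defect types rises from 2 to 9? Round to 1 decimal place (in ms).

277.1 ms

Only the slope matters, since a is common to both: ΔRT = b·log₂(n₂/n₁).
log₂(9) − log₂(2) = 3.1699 − 1 = 2.1699.
ΔRT = 127.7 × 2.1699 = 277.099 ms.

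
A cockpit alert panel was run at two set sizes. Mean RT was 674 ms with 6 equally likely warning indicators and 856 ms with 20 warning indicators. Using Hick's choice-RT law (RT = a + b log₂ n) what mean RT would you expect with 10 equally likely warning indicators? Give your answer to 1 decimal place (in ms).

751.2 ms

Fit slope and intercept:
  b = (856 − 674) / (log₂ 20 − log₂ 6) = 182 / (4.3219 − 2.5850) = 104.780 ms/bit
  a = 674 − 104.780 × 2.5850 = 403.147 ms
Then RT(10) = 403.147 + 104.780 × log₂ 10 = 403.147 + 104.780 × 3.3219 ≈ 751.220 ms.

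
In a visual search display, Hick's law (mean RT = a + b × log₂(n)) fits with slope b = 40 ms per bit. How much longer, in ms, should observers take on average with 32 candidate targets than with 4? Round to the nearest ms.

120 ms

The intercept a cancels: ΔRT = b·(log₂ n₂ − log₂ n₁) = b·log₂(n₂/n₁).
log₂(32) − log₂(4) = log₂(32/4) = log₂(8) = 3.
ΔRT = 40 × 3.0000 = 120.000 ms.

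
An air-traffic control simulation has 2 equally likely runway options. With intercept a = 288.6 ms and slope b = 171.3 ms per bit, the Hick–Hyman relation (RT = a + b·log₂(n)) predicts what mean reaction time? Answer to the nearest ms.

460 ms

log₂(2) = 1 bits, so RT = 288.6 + 171.3 × 1 ≈ 459.900 ms.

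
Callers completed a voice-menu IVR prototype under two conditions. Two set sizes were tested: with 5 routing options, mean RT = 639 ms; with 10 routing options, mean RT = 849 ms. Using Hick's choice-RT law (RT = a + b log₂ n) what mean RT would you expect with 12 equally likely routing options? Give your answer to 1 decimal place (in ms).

904.2 ms

Solve the two-equation system in a and b:
  b = (849 − 639) / (log₂ 10 − log₂ 5) = 210 / (3.3219 − 2.3219) = 210.000 ms/bit
  a = 639 − 210.000 × 2.3219 = 151.395 ms
Then RT(12) = 151.395 + 210.000 × log₂ 12 = 151.395 + 210.000 × 3.5850 ≈ 904.237 ms.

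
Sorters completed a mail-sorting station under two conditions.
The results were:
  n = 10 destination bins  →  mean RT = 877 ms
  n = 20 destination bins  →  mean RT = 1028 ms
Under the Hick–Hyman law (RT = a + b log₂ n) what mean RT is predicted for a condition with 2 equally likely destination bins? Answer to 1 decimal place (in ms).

526.4 ms

With log₂ n on the abscissa the relation is linear; from the two conditions:
  b = (1028 − 877) / (log₂ 20 − log₂ 10) = 151 / (4.3219 − 3.3219) = 151.000 ms/bit
  a = 877 − 151.000 × 3.3219 = 375.389 ms
Then RT(2) = 375.389 + 151.000 × log₂ 2 = 375.389 + 151.000 × 1 ≈ 526.389 ms.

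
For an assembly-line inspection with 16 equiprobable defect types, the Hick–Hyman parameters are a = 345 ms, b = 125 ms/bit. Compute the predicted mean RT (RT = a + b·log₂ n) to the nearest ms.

log₂(16) = 4 bits, so RT = 345 + 125 × 4 ≈ 845.000 ms.

845 ms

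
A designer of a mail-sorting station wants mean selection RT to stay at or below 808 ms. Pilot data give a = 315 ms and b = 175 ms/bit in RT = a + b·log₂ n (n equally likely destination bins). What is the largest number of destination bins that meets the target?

Set 315 + 175·log₂ n ≤ 808 → log₂ n ≤ (808 − 315)/175 = 2.8171.
So n ≤ 2^2.8171 = 7.048; the largest integer n is 7.

7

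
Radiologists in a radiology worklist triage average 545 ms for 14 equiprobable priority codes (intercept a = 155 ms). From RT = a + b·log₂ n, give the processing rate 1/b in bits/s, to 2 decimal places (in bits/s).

9.76 bits/s

b = (545 − 155)/log₂ 14 = 390/3.8074 = 102.433 ms per bit = 0.10243 s/bit; the reciprocal is 9.762 bits/s.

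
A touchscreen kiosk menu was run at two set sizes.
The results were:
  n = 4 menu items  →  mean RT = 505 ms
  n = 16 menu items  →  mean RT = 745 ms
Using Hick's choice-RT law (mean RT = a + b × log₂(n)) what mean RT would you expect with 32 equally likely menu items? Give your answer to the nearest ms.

With log₂ n on the abscissa the relation is linear; from the two conditions:
  b = (745 − 505) / (log₂ 16 − log₂ 4) = 240 / (4 − 2) = 120 ms/bit
  a = 505 − 120 × 2 = 265 ms
Then RT(32) = 265 + 120 × log₂ 32 = 265 + 120 × 5 ≈ 865.000 ms.

865 ms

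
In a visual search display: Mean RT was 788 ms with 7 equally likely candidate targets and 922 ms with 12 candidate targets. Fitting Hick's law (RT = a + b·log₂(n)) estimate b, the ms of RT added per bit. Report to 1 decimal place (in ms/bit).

172.3 ms/bit

Slope: b = (922 − 788) / (log₂ 12 − log₂ 7) = 134/0.7776 = 172.323 ms/bit.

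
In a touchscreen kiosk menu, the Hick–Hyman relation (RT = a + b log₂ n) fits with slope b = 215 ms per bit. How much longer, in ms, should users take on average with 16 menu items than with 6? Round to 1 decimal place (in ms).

304.2 ms

ΔRT = (a + b log₂ n₂) − (a + b log₂ n₁) = b·(log₂ n₂ − log₂ n₁).
log₂(16) − log₂(6) = 4 − 2.5850 = 1.4150.
ΔRT = 215 × 1.4150 = 304.233 ms.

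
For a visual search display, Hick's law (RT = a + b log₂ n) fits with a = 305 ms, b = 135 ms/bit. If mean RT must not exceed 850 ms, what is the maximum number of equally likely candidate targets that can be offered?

135·log₂ n ≤ 850 − 305 = 545, giving log₂ n ≤ 4.0370 and n ≤ 16.416. The largest whole number is 16.

16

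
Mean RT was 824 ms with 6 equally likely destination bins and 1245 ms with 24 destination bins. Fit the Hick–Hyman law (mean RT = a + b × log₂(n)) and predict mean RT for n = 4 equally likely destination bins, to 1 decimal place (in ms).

700.9 ms

With log₂ n on the abscissa the relation is linear; from the two conditions:
  b = (1245 − 824) / (log₂ 24 − log₂ 6) = 421 / (4.5850 − 2.5850) = 210.500 ms/bit
  a = 824 − 210.500 × 2.5850 = 279.865 ms
Then RT(4) = 279.865 + 210.500 × log₂ 4 = 279.865 + 210.500 × 2 ≈ 700.865 ms.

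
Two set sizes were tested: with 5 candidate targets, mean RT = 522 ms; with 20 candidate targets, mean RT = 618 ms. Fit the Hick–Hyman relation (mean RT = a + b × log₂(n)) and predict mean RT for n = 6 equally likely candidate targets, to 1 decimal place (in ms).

Solve the two-equation system in a and b:
  b = (618 − 522) / (log₂ 20 − log₂ 5) = 96 / (4.3219 − 2.3219) = 48.000 ms/bit
  a = 522 − 48.000 × 2.3219 = 410.547 ms
Then RT(6) = 410.547 + 48.000 × log₂ 6 = 410.547 + 48.000 × 2.5850 ≈ 534.626 ms.

534.6 ms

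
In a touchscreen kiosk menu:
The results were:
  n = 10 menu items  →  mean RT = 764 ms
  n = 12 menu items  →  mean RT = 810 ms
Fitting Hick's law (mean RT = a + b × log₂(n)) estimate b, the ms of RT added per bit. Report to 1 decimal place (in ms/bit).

174.9 ms/bit

b = (RT₂ − RT₁)/(log₂ n₂ − log₂ n₁) = (810 − 764)/(3.5850 − 3.3219) = 174.882 ms/bit.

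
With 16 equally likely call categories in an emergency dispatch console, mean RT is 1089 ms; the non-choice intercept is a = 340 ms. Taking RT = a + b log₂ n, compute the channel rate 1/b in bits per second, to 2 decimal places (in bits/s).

b = (1089 − 340)/log₂ 16 = 749/4 = 187.250 ms per bit = 0.18725 s/bit; the reciprocal is 5.340 bits/s.

5.34 bits/s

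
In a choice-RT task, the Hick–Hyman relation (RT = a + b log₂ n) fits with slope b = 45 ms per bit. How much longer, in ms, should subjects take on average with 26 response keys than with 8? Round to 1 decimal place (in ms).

76.5 ms

ΔRT = (a + b log₂ n₂) − (a + b log₂ n₁) = b·(log₂ n₂ − log₂ n₁).
log₂(26) − log₂(8) = 4.7004 − 3 = 1.7004.
ΔRT = 45 × 1.7004 = 76.520 ms.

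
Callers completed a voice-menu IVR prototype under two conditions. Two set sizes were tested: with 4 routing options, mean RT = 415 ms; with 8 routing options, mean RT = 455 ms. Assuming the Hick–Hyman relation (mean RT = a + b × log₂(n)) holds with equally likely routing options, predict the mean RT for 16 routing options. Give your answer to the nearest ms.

Fit slope and intercept:
  b = (455 − 415) / (log₂ 8 − log₂ 4) = 40 / (3 − 2) = 40 ms/bit
  a = 415 − 40 × 2 = 335 ms
Then RT(16) = 335 + 40 × log₂ 16 = 335 + 40 × 4 ≈ 495.000 ms.

495 ms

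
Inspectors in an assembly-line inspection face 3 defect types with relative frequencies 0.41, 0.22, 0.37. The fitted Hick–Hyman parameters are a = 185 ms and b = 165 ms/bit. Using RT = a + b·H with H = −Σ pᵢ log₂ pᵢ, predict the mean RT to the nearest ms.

439 ms

H = 0.41·log₂(1/0.41) + 0.22·log₂(1/0.22) + 0.37·log₂(1/0.37) = 1.5387 bits.
RT = 185 + 165 × 1.5387 = 438.88 ms.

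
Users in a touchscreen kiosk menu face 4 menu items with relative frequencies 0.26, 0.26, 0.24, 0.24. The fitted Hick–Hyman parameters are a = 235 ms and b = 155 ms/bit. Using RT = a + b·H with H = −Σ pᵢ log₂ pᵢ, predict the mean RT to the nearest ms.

Entropy contributions −pᵢ log₂ pᵢ: 0.5053, 0.5053, 0.4941, 0.4941; sum H = 1.9988 bits.
RT = a + bH = 235 + 155·1.9988 = 544.82 ms.

545 ms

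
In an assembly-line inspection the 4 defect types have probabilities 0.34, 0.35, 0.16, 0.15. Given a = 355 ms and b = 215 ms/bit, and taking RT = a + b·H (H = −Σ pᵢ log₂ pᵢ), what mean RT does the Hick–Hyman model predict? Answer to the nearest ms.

H = 0.34·log₂(1/0.34) + 0.35·log₂(1/0.35) + 0.16·log₂(1/0.16) + 0.15·log₂(1/0.15) = 1.8928 bits.
RT = 355 + 215 × 1.8928 = 761.96 ms.

762 ms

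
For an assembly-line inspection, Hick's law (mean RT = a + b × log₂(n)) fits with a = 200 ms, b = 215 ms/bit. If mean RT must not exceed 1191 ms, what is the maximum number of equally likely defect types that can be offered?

24

Set 200 + 215·log₂ n ≤ 1191 → log₂ n ≤ (1191 − 200)/215 = 4.6093.
So n ≤ 2^4.6093 = 24.408; the largest integer n is 24.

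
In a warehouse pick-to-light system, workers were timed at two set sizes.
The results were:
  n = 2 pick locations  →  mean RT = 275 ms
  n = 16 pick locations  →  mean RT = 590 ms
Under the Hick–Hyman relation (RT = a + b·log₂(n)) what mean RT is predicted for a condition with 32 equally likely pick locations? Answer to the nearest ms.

With log₂ n on the abscissa the relation is linear; from the two conditions:
  b = (590 − 275) / (log₂ 16 − log₂ 2) = 315 / (4 − 1) = 105 ms/bit
  a = 275 − 105 × 1 = 170 ms
Then RT(32) = 170 + 105 × log₂ 32 = 170 + 105 × 5 ≈ 695.000 ms.

695 ms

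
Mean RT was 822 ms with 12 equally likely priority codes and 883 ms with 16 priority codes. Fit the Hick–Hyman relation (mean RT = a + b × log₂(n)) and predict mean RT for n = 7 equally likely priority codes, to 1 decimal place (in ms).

707.7 ms

Solve the two-equation system in a and b:
  b = (883 − 822) / (log₂ 16 − log₂ 12) = 61 / (4 − 3.5850) = 146.975 ms/bit
  a = 822 − 146.975 × 3.5850 = 295.101 ms
Then RT(7) = 295.101 + 146.975 × log₂ 7 = 295.101 + 146.975 × 2.8074 ≈ 707.711 ms.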